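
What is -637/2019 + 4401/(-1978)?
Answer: -10145605/3993582 ≈ -2.5405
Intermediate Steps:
-637/2019 + 4401/(-1978) = -637*1/2019 + 4401*(-1/1978) = -637/2019 - 4401/1978 = -10145605/3993582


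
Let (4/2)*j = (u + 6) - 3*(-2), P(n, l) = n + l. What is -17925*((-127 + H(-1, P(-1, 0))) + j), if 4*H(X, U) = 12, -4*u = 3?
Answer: 16974975/8 ≈ 2.1219e+6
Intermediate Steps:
u = -3/4 (u = -1/4*3 = -3/4 ≈ -0.75000)
P(n, l) = l + n
j = 45/8 (j = ((-3/4 + 6) - 3*(-2))/2 = (21/4 + 6)/2 = (1/2)*(45/4) = 45/8 ≈ 5.6250)
H(X, U) = 3 (H(X, U) = (1/4)*12 = 3)
-17925*((-127 + H(-1, P(-1, 0))) + j) = -17925*((-127 + 3) + 45/8) = -17925*(-124 + 45/8) = -17925*(-947/8) = 16974975/8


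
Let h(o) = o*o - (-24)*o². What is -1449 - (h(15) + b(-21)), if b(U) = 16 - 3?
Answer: -7087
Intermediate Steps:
b(U) = 13
h(o) = 25*o² (h(o) = o² + 24*o² = 25*o²)
-1449 - (h(15) + b(-21)) = -1449 - (25*15² + 13) = -1449 - (25*225 + 13) = -1449 - (5625 + 13) = -1449 - 1*5638 = -1449 - 5638 = -7087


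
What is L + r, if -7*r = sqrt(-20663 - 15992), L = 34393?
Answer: 34393 - I*sqrt(36655)/7 ≈ 34393.0 - 27.351*I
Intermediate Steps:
r = -I*sqrt(36655)/7 (r = -sqrt(-20663 - 15992)/7 = -I*sqrt(36655)/7 ≈ -27.351*I)
L + r = 34393 - I*sqrt(36655)/7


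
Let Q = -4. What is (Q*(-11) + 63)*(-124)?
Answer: -13268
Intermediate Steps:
(Q*(-11) + 63)*(-124) = (-4*(-11) + 63)*(-124) = (44 + 63)*(-124) = 107*(-124) = -13268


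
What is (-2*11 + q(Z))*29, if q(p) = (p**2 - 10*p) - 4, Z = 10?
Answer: -754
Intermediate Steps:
q(p) = -4 + p**2 - 10*p
(-2*11 + q(Z))*29 = (-2*11 + (-4 + 10**2 - 10*10))*29 = (-22 + (-4 + 100 - 100))*29 = (-22 - 4)*29 = -26*29 = -754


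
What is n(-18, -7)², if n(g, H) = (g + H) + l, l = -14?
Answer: 1521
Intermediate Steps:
n(g, H) = -14 + H + g (n(g, H) = (g + H) - 14 = (H + g) - 14 = -14 + H + g)
n(-18, -7)² = (-14 - 7 - 18)² = (-39)² = 1521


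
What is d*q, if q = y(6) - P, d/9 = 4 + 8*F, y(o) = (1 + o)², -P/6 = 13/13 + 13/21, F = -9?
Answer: -251532/7 ≈ -35933.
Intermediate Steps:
P = -68/7 (P = -6*(13/13 + 13/21) = -6*(13*(1/13) + 13*(1/21)) = -6*(1 + 13/21) = -6*34/21 = -68/7 ≈ -9.7143)
d = -612 (d = 9*(4 + 8*(-9)) = 9*(4 - 72) = 9*(-68) = -612)
q = 411/7 (q = (1 + 6)² - 1*(-68/7) = 7² + 68/7 = 49 + 68/7 = 411/7 ≈ 58.714)
d*q = -612*411/7 = -251532/7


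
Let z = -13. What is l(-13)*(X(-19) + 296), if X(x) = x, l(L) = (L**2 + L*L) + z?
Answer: 90025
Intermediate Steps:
l(L) = -13 + 2*L**2 (l(L) = (L**2 + L*L) - 13 = (L**2 + L**2) - 13 = 2*L**2 - 13 = -13 + 2*L**2)
l(-13)*(X(-19) + 296) = (-13 + 2*(-13)**2)*(-19 + 296) = (-13 + 2*169)*277 = (-13 + 338)*277 = 325*277 = 90025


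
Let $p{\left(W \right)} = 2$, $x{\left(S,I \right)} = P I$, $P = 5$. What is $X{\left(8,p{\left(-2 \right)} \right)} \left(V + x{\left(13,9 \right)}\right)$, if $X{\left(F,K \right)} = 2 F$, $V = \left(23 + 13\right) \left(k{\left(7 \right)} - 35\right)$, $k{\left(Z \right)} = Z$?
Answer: $-15408$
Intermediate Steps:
$x{\left(S,I \right)} = 5 I$
$V = -1008$ ($V = \left(23 + 13\right) \left(7 - 35\right) = 36 \left(-28\right) = -1008$)
$X{\left(8,p{\left(-2 \right)} \right)} \left(V + x{\left(13,9 \right)}\right) = 2 \cdot 8 \left(-1008 + 5 \cdot 9\right) = 16 \left(-1008 + 45\right) = 16 \left(-963\right) = -15408$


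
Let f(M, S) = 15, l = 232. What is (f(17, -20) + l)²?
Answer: 61009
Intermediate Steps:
(f(17, -20) + l)² = (15 + 232)² = 247² = 61009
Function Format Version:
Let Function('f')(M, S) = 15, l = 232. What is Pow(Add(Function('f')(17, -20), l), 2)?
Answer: 61009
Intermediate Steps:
Pow(Add(Function('f')(17, -20), l), 2) = Pow(Add(15, 232), 2) = Pow(247, 2) = 61009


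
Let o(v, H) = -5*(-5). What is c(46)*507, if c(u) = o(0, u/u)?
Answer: 12675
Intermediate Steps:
o(v, H) = 25
c(u) = 25
c(46)*507 = 25*507 = 12675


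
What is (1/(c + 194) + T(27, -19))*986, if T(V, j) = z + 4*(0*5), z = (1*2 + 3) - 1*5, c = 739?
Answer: 986/933 ≈ 1.0568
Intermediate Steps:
z = 0 (z = (2 + 3) - 5 = 5 - 5 = 0)
T(V, j) = 0 (T(V, j) = 0 + 4*(0*5) = 0 + 4*0 = 0 + 0 = 0)
(1/(c + 194) + T(27, -19))*986 = (1/(739 + 194) + 0)*986 = (1/933 + 0)*986 = (1/933)*986 = 986/933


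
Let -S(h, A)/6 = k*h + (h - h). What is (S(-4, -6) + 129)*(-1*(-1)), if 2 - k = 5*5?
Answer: -423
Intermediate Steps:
k = -23 (k = 2 - 5*5 = 2 - 1*25 = 2 - 25 = -23)
S(h, A) = 138*h (S(h, A) = -6*(-23*h + (h - h)) = -6*(-23*h + 0) = -(-138)*h = 138*h)
(S(-4, -6) + 129)*(-1*(-1)) = (138*(-4) + 129)*(-1*(-1)) = (-552 + 129)*1 = -423*1 = -423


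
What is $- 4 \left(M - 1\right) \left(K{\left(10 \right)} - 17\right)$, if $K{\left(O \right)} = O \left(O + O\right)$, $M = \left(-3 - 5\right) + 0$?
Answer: $6588$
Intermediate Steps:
$M = -8$ ($M = -8 + 0 = -8$)
$K{\left(O \right)} = 2 O^{2}$ ($K{\left(O \right)} = O 2 O = 2 O^{2}$)
$- 4 \left(M - 1\right) \left(K{\left(10 \right)} - 17\right) = - 4 \left(-8 - 1\right) \left(2 \cdot 10^{2} - 17\right) = \left(-4\right) \left(-9\right) \left(2 \cdot 100 - 17\right) = 36 \left(200 - 17\right) = 36 \cdot 183 = 6588$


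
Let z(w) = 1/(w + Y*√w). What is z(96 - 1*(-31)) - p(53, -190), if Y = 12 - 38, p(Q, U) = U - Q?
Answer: 133406/549 - 26*√127/69723 ≈ 242.99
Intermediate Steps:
Y = -26
z(w) = 1/(w - 26*√w)
z(96 - 1*(-31)) - p(53, -190) = 1/((96 - 1*(-31)) - 26*√(96 - 1*(-31))) - (-190 - 1*53) = 1/((96 + 31) - 26*√(96 + 31)) - (-190 - 53) = 1/(127 - 26*√127) - 1*(-243) = 1/(127 - 26*√127) + 243 = 243 + 1/(127 - 26*√127)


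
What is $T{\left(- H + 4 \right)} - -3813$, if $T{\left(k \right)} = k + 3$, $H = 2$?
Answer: $3818$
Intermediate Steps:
$T{\left(k \right)} = 3 + k$
$T{\left(- H + 4 \right)} - -3813 = \left(3 + \left(\left(-1\right) 2 + 4\right)\right) - -3813 = \left(3 + \left(-2 + 4\right)\right) + 3813 = \left(3 + 2\right) + 3813 = 5 + 3813 = 3818$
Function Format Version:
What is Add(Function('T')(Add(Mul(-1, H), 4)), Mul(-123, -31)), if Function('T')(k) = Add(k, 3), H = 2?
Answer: 3818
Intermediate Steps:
Function('T')(k) = Add(3, k)
Add(Function('T')(Add(Mul(-1, H), 4)), Mul(-123, -31)) = Add(Add(3, Add(Mul(-1, 2), 4)), Mul(-123, -31)) = Add(Add(3, Add(-2, 4)), 3813) = Add(Add(3, 2), 3813) = Add(5, 3813) = 3818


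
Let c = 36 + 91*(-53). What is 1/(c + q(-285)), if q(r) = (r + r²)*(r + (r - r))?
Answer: -1/23072687 ≈ -4.3341e-8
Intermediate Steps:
q(r) = r*(r + r²) (q(r) = (r + r²)*(r + 0) = (r + r²)*r = r*(r + r²))
c = -4787 (c = 36 - 4823 = -4787)
1/(c + q(-285)) = 1/(-4787 + (-285)²*(1 - 285)) = 1/(-4787 + 81225*(-284)) = 1/(-4787 - 23067900) = 1/(-23072687) = -1/23072687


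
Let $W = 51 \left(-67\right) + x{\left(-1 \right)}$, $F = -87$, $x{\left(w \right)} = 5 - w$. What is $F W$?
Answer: $296757$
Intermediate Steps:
$W = -3411$ ($W = 51 \left(-67\right) + \left(5 - -1\right) = -3417 + \left(5 + 1\right) = -3417 + 6 = -3411$)
$F W = \left(-87\right) \left(-3411\right) = 296757$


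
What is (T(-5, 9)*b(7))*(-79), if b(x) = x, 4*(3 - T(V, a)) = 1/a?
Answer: -59171/36 ≈ -1643.6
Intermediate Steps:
T(V, a) = 3 - 1/(4*a)
(T(-5, 9)*b(7))*(-79) = ((3 - 1/4/9)*7)*(-79) = ((3 - 1/4*1/9)*7)*(-79) = ((3 - 1/36)*7)*(-79) = ((107/36)*7)*(-79) = (749/36)*(-79) = -59171/36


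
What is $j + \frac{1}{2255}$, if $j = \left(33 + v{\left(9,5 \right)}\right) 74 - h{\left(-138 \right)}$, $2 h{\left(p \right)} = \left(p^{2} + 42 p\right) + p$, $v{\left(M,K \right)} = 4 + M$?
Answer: $- \frac{7105504}{2255} \approx -3151.0$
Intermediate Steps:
$h{\left(p \right)} = \frac{p^{2}}{2} + \frac{43 p}{2}$ ($h{\left(p \right)} = \frac{\left(p^{2} + 42 p\right) + p}{2} = \frac{p^{2} + 43 p}{2} = \frac{p^{2}}{2} + \frac{43 p}{2}$)
$j = -3151$ ($j = \left(33 + \left(4 + 9\right)\right) 74 - \frac{1}{2} \left(-138\right) \left(43 - 138\right) = \left(33 + 13\right) 74 - \frac{1}{2} \left(-138\right) \left(-95\right) = 46 \cdot 74 - 6555 = 3404 - 6555 = -3151$)
$j + \frac{1}{2255} = -3151 + \frac{1}{2255} = - \frac{7105504}{2255}$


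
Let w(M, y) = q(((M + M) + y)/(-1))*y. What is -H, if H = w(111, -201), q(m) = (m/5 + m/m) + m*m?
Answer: 439989/5 ≈ 87998.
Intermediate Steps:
q(m) = 1 + m² + m/5 (q(m) = (m*(⅕) + 1) + m² = (m/5 + 1) + m² = (1 + m/5) + m² = 1 + m² + m/5)
w(M, y) = y*(1 + (-y - 2*M)² - 2*M/5 - y/5) (w(M, y) = (1 + (((M + M) + y)/(-1))² + (((M + M) + y)/(-1))/5)*y = (1 + ((2*M + y)*(-1))² + ((2*M + y)*(-1))/5)*y = (1 + ((y + 2*M)*(-1))² + ((y + 2*M)*(-1))/5)*y = (1 + (-y - 2*M)² + (-y - 2*M)/5)*y = (1 + (-y - 2*M)² + (-2*M/5 - y/5))*y = (1 + (-y - 2*M)² - 2*M/5 - y/5)*y = y*(1 + (-y - 2*M)² - 2*M/5 - y/5))
H = -439989/5 (H = (⅕)*(-201)*(5 - 1*(-201) - 2*111 + 5*(-201 + 2*111)²) = (⅕)*(-201)*(5 + 201 - 222 + 5*(-201 + 222)²) = (⅕)*(-201)*(5 + 201 - 222 + 5*21²) = (⅕)*(-201)*(5 + 201 - 222 + 5*441) = (⅕)*(-201)*(5 + 201 - 222 + 2205) = (⅕)*(-201)*2189 = -439989/5 ≈ -87998.)
-H = -1*(-439989/5) = 439989/5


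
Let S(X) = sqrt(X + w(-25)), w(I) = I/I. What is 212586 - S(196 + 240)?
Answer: 212586 - sqrt(437) ≈ 2.1257e+5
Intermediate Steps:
w(I) = 1
S(X) = sqrt(1 + X) (S(X) = sqrt(X + 1) = sqrt(1 + X))
212586 - S(196 + 240) = 212586 - sqrt(1 + (196 + 240)) = 212586 - sqrt(1 + 436) = 212586 - sqrt(437)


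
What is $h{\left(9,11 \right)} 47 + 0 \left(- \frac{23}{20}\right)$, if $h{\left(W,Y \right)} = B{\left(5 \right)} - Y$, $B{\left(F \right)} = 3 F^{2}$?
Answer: $3008$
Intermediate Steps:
$h{\left(W,Y \right)} = 75 - Y$ ($h{\left(W,Y \right)} = 3 \cdot 5^{2} - Y = 3 \cdot 25 - Y = 75 - Y$)
$h{\left(9,11 \right)} 47 + 0 \left(- \frac{23}{20}\right) = \left(75 - 11\right) 47 + 0 \left(- \frac{23}{20}\right) = \left(75 - 11\right) 47 + 0 \left(\left(-23\right) \frac{1}{20}\right) = 64 \cdot 47 + 0 \left(- \frac{23}{20}\right) = 3008 + 0 = 3008$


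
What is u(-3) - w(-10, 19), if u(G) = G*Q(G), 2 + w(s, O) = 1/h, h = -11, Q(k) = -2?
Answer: 89/11 ≈ 8.0909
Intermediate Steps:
w(s, O) = -23/11 (w(s, O) = -2 + 1/(-11) = -2 - 1/11 = -23/11)
u(G) = -2*G (u(G) = G*(-2) = -2*G)
u(-3) - w(-10, 19) = -2*(-3) - 1*(-23/11) = 6 + 23/11 = 89/11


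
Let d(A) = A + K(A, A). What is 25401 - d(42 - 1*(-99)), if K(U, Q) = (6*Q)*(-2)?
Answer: 26952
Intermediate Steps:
K(U, Q) = -12*Q
d(A) = -11*A (d(A) = A - 12*A = -11*A)
25401 - d(42 - 1*(-99)) = 25401 - (-11)*(42 - 1*(-99)) = 25401 - (-11)*(42 + 99) = 25401 - (-11)*141 = 25401 - 1*(-1551) = 25401 + 1551 = 26952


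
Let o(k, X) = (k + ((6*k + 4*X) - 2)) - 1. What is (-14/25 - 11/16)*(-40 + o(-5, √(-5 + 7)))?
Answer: 19461/200 - 499*√2/100 ≈ 90.248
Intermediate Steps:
o(k, X) = -3 + 4*X + 7*k (o(k, X) = (k + ((4*X + 6*k) - 2)) - 1 = (k + (-2 + 4*X + 6*k)) - 1 = (-2 + 4*X + 7*k) - 1 = -3 + 4*X + 7*k)
(-14/25 - 11/16)*(-40 + o(-5, √(-5 + 7))) = (-14/25 - 11/16)*(-40 + (-3 + 4*√(-5 + 7) + 7*(-5))) = (-14*1/25 - 11*1/16)*(-40 + (-3 + 4*√2 - 35)) = (-14/25 - 11/16)*(-40 + (-38 + 4*√2)) = -499*(-78 + 4*√2)/400 = 19461/200 - 499*√2/100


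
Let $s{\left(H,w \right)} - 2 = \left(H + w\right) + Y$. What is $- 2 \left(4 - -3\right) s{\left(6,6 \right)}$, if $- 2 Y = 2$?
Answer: $-182$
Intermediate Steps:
$Y = -1$ ($Y = \left(- \frac{1}{2}\right) 2 = -1$)
$s{\left(H,w \right)} = 1 + H + w$ ($s{\left(H,w \right)} = 2 - \left(1 - H - w\right) = 2 + \left(-1 + H + w\right) = 1 + H + w$)
$- 2 \left(4 - -3\right) s{\left(6,6 \right)} = - 2 \left(4 - -3\right) \left(1 + 6 + 6\right) = - 2 \left(4 + 3\right) 13 = \left(-2\right) 7 \cdot 13 = \left(-14\right) 13 = -182$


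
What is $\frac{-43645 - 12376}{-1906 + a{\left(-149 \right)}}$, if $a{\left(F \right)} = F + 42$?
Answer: $\frac{56021}{2013} \approx 27.83$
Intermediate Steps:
$a{\left(F \right)} = 42 + F$
$\frac{-43645 - 12376}{-1906 + a{\left(-149 \right)}} = \frac{-43645 - 12376}{-1906 + \left(42 - 149\right)} = - \frac{56021}{-1906 - 107} = - \frac{56021}{-2013} = \left(-56021\right) \left(- \frac{1}{2013}\right) = \frac{56021}{2013}$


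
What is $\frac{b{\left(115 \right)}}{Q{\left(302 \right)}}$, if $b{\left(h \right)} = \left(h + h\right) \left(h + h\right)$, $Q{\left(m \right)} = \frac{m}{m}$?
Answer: $52900$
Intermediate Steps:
$Q{\left(m \right)} = 1$
$b{\left(h \right)} = 4 h^{2}$ ($b{\left(h \right)} = 2 h 2 h = 4 h^{2}$)
$\frac{b{\left(115 \right)}}{Q{\left(302 \right)}} = \frac{4 \cdot 115^{2}}{1} = 4 \cdot 13225 \cdot 1 = 52900 \cdot 1 = 52900$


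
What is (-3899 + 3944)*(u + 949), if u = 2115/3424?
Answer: 146317095/3424 ≈ 42733.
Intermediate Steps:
u = 2115/3424 (u = 2115*(1/3424) = 2115/3424 ≈ 0.61770)
(-3899 + 3944)*(u + 949) = (-3899 + 3944)*(2115/3424 + 949) = 45*(3251491/3424) = 146317095/3424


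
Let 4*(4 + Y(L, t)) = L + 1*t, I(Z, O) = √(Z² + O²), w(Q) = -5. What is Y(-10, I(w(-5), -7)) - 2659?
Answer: -5331/2 + √74/4 ≈ -2663.3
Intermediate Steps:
I(Z, O) = √(O² + Z²)
Y(L, t) = -4 + L/4 + t/4 (Y(L, t) = -4 + (L + 1*t)/4 = -4 + (L + t)/4 = -4 + (L/4 + t/4) = -4 + L/4 + t/4)
Y(-10, I(w(-5), -7)) - 2659 = (-4 + (¼)*(-10) + √((-7)² + (-5)²)/4) - 2659 = (-4 - 5/2 + √(49 + 25)/4) - 2659 = (-4 - 5/2 + √74/4) - 2659 = (-13/2 + √74/4) - 2659 = -5331/2 + √74/4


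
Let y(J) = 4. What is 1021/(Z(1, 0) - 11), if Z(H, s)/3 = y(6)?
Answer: 1021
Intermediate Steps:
Z(H, s) = 12 (Z(H, s) = 3*4 = 12)
1021/(Z(1, 0) - 11) = 1021/(12 - 11) = 1021/1 = 1*1021 = 1021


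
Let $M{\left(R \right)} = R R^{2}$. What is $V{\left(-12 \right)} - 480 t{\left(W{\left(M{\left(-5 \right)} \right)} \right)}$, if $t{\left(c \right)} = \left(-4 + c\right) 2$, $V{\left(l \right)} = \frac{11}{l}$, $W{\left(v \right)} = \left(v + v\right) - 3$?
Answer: $\frac{2960629}{12} \approx 2.4672 \cdot 10^{5}$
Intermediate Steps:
$M{\left(R \right)} = R^{3}$
$W{\left(v \right)} = -3 + 2 v$ ($W{\left(v \right)} = 2 v - 3 = -3 + 2 v$)
$t{\left(c \right)} = -8 + 2 c$
$V{\left(-12 \right)} - 480 t{\left(W{\left(M{\left(-5 \right)} \right)} \right)} = \frac{11}{-12} - 480 \left(-8 + 2 \left(-3 + 2 \left(-5\right)^{3}\right)\right) = 11 \left(- \frac{1}{12}\right) - 480 \left(-8 + 2 \left(-3 + 2 \left(-125\right)\right)\right) = - \frac{11}{12} - 480 \left(-8 + 2 \left(-3 - 250\right)\right) = - \frac{11}{12} - 480 \left(-8 + 2 \left(-253\right)\right) = - \frac{11}{12} - 480 \left(-8 - 506\right) = - \frac{11}{12} - -246720 = - \frac{11}{12} + 246720 = \frac{2960629}{12}$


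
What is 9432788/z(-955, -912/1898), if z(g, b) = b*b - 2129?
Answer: -8495178305588/1917171593 ≈ -4431.1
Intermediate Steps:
z(g, b) = -2129 + b**2 (z(g, b) = b**2 - 2129 = -2129 + b**2)
9432788/z(-955, -912/1898) = 9432788/(-2129 + (-912/1898)**2) = 9432788/(-2129 + (-912*1/1898)**2) = 9432788/(-2129 + (-456/949)**2) = 9432788/(-2129 + 207936/900601) = 9432788/(-1917171593/900601) = 9432788*(-900601/1917171593) = -8495178305588/1917171593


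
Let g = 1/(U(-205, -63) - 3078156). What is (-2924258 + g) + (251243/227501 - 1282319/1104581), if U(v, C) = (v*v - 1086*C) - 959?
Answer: -75224756754519342958101/25724390700067808 ≈ -2.9243e+6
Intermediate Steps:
U(v, C) = -959 + v² - 1086*C (U(v, C) = (v² - 1086*C) - 959 = -959 + v² - 1086*C)
g = -1/2968672 (g = 1/((-959 + (-205)² - 1086*(-63)) - 3078156) = 1/((-959 + 42025 + 68418) - 3078156) = 1/(109484 - 3078156) = 1/(-2968672) = -1/2968672 ≈ -3.3685e-7)
(-2924258 + g) + (251243/227501 - 1282319/1104581) = (-2924258 - 1/2968672) + (251243/227501 - 1282319/1104581) = -8681162845377/2968672 + (251243*(1/227501) - 1282319*1/1104581) = -8681162845377/2968672 + (251243/227501 - 1282319/1104581) = -8681162845377/2968672 - 14210610636/251293282081 = -75224756754519342958101/25724390700067808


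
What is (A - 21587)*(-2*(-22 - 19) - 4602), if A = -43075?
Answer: 292272240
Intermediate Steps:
(A - 21587)*(-2*(-22 - 19) - 4602) = (-43075 - 21587)*(-2*(-22 - 19) - 4602) = -64662*(-2*(-41) - 4602) = -64662*(82 - 4602) = -64662*(-4520) = 292272240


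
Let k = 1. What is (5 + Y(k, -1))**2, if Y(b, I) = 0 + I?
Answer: 16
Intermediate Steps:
Y(b, I) = I
(5 + Y(k, -1))**2 = (5 - 1)**2 = 4**2 = 16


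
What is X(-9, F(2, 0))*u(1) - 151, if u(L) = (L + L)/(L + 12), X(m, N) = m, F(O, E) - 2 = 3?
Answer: -1981/13 ≈ -152.38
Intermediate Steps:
F(O, E) = 5 (F(O, E) = 2 + 3 = 5)
u(L) = 2*L/(12 + L) (u(L) = (2*L)/(12 + L) = 2*L/(12 + L))
X(-9, F(2, 0))*u(1) - 151 = -18/(12 + 1) - 151 = -18/13 - 151 = -1981/13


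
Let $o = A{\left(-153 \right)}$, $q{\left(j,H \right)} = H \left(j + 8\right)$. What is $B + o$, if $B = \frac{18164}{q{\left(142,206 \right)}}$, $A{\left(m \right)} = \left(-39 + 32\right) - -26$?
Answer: $\frac{151316}{7725} \approx 19.588$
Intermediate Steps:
$A{\left(m \right)} = 19$ ($A{\left(m \right)} = -7 + 26 = 19$)
$q{\left(j,H \right)} = H \left(8 + j\right)$
$o = 19$
$B = \frac{4541}{7725}$ ($B = \frac{18164}{206 \left(8 + 142\right)} = \frac{18164}{206 \cdot 150} = \frac{18164}{30900} = 18164 \cdot \frac{1}{30900} = \frac{4541}{7725} \approx 0.58783$)
$B + o = \frac{4541}{7725} + 19 = \frac{151316}{7725}$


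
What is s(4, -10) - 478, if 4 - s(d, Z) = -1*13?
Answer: -461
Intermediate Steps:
s(d, Z) = 17 (s(d, Z) = 4 - (-1)*13 = 4 - 1*(-13) = 4 + 13 = 17)
s(4, -10) - 478 = 17 - 478 = -461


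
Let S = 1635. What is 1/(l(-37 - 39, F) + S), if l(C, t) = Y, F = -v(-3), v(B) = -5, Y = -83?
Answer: 1/1552 ≈ 0.00064433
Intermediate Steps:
F = 5 (F = -1*(-5) = 5)
l(C, t) = -83
1/(l(-37 - 39, F) + S) = 1/(-83 + 1635) = 1/1552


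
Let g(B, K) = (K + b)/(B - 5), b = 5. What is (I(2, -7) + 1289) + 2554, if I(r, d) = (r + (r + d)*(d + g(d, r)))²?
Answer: 782833/144 ≈ 5436.3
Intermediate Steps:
g(B, K) = (5 + K)/(-5 + B) (g(B, K) = (K + 5)/(B - 5) = (5 + K)/(-5 + B))
I(r, d) = (r + (d + r)*(d + (5 + r)/(-5 + d)))² (I(r, d) = (r + (r + d)*(d + (5 + r)/(-5 + d)))² = (r + (d + r)*(d + (5 + r)/(-5 + d)))²)
(I(2, -7) + 1289) + 2554 = ((-7*(5 + 2) + 2*(5 + 2) + (-5 - 7)*(2 + (-7)² - 7*2))²/(-5 - 7)² + 1289) + 2554 = ((-7*7 + 2*7 - 12*(2 + 49 - 14))²/(-12)² + 1289) + 2554 = ((-49 + 14 - 12*37)²/144 + 1289) + 2554 = ((-49 + 14 - 444)²/144 + 1289) + 2554 = ((1/144)*(-479)² + 1289) + 2554 = ((1/144)*229441 + 1289) + 2554 = (229441/144 + 1289) + 2554 = 415057/144 + 2554 = 782833/144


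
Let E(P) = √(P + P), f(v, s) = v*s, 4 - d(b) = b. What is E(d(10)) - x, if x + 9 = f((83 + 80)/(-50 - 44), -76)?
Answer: -5771/47 + 2*I*√3 ≈ -122.79 + 3.4641*I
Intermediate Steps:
d(b) = 4 - b
f(v, s) = s*v
E(P) = √2*√P (E(P) = √(2*P) = √2*√P)
x = 5771/47 (x = -9 - 76*(83 + 80)/(-50 - 44) = -9 - 12388/(-94) = -9 - 12388*(-1)/94 = -9 - 76*(-163/94) = -9 + 6194/47 = 5771/47 ≈ 122.79)
E(d(10)) - x = √2*√(4 - 1*10) - 1*5771/47 = √2*√(4 - 10) - 5771/47 = √2*√(-6) - 5771/47 = √2*(I*√6) - 5771/47 = 2*I*√3 - 5771/47 = -5771/47 + 2*I*√3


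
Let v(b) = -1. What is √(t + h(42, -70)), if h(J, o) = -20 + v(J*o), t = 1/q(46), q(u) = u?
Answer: I*√44390/46 ≈ 4.5802*I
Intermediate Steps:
t = 1/46 ≈ 0.021739
h(J, o) = -21 (h(J, o) = -20 - 1 = -21)
√(t + h(42, -70)) = √(1/46 - 21) = √(-965/46) = I*√44390/46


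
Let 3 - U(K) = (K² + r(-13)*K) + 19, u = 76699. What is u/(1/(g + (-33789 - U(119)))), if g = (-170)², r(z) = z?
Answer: 593726959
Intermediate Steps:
U(K) = -16 - K² + 13*K (U(K) = 3 - ((K² - 13*K) + 19) = 3 - (19 + K² - 13*K) = 3 + (-19 - K² + 13*K) = -16 - K² + 13*K)
g = 28900
u/(1/(g + (-33789 - U(119)))) = 76699/(1/(28900 + (-33789 - (-16 - 1*119² + 13*119)))) = 76699/(1/(28900 + (-33789 - (-16 - 1*14161 + 1547)))) = 76699/(1/(28900 + (-33789 - (-16 - 14161 + 1547)))) = 76699/(1/(28900 + (-33789 - 1*(-12630)))) = 76699/(1/(28900 + (-33789 + 12630))) = 76699/(1/(28900 - 21159)) = 76699/(1/7741) = 76699*7741 = 593726959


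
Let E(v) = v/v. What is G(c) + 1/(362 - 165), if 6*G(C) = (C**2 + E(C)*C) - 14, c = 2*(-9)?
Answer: 28765/591 ≈ 48.672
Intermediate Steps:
c = -18
E(v) = 1
G(C) = -7/3 + C/6 + C**2/6 (G(C) = ((C**2 + 1*C) - 14)/6 = ((C**2 + C) - 14)/6 = ((C + C**2) - 14)/6 = (-14 + C + C**2)/6 = -7/3 + C/6 + C**2/6)
G(c) + 1/(362 - 165) = (-7/3 + (1/6)*(-18) + (1/6)*(-18)**2) + 1/(362 - 165) = (-7/3 - 3 + (1/6)*324) + 1/197 = (-7/3 - 3 + 54) + 1/197 = 146/3 + 1/197 = 28765/591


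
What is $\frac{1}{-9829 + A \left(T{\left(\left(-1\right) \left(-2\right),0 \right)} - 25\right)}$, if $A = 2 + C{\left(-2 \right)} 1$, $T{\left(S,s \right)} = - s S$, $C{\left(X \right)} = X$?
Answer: $- \frac{1}{9829} \approx -0.00010174$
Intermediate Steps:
$T{\left(S,s \right)} = - S s$
$A = 0$ ($A = 2 - 2 = 0$)
$\frac{1}{-9829 + A \left(T{\left(\left(-1\right) \left(-2\right),0 \right)} - 25\right)} = \frac{1}{-9829 + 0 \left(\left(-1\right) \left(\left(-1\right) \left(-2\right)\right) 0 - 25\right)} = \frac{1}{-9829 + 0 \left(\left(-1\right) 2 \cdot 0 - 25\right)} = \frac{1}{-9829 + 0 \left(0 - 25\right)} = \frac{1}{-9829 + 0 \left(-25\right)} = \frac{1}{-9829 + 0} = \frac{1}{-9829} = - \frac{1}{9829}$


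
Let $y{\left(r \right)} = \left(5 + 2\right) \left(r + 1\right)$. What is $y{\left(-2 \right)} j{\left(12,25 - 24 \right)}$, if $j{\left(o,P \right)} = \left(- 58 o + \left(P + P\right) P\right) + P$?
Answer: $4851$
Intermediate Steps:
$y{\left(r \right)} = 7 + 7 r$ ($y{\left(r \right)} = 7 \left(1 + r\right) = 7 + 7 r$)
$j{\left(o,P \right)} = P - 58 o + 2 P^{2}$ ($j{\left(o,P \right)} = \left(- 58 o + 2 P P\right) + P = \left(- 58 o + 2 P^{2}\right) + P = P - 58 o + 2 P^{2}$)
$y{\left(-2 \right)} j{\left(12,25 - 24 \right)} = \left(7 + 7 \left(-2\right)\right) \left(\left(25 - 24\right) - 696 + 2 \left(25 - 24\right)^{2}\right) = \left(7 - 14\right) \left(1 - 696 + 2 \cdot 1^{2}\right) = - 7 \left(1 - 696 + 2 \cdot 1\right) = - 7 \left(1 - 696 + 2\right) = \left(-7\right) \left(-693\right) = 4851$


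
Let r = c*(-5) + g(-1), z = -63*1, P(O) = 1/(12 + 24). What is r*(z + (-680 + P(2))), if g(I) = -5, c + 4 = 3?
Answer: 0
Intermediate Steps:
c = -1 (c = -4 + 3 = -1)
P(O) = 1/36
z = -63
r = 0 (r = -1*(-5) - 5 = 5 - 5 = 0)
r*(z + (-680 + P(2))) = 0*(-63 + (-680 + 1/36)) = 0*(-63 - 24479/36) = 0*(-26747/36) = 0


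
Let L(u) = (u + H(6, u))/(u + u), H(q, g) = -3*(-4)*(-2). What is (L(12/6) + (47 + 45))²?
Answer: 29929/4 ≈ 7482.3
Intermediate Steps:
H(q, g) = -24 (H(q, g) = 12*(-2) = -24)
L(u) = (-24 + u)/(2*u) (L(u) = (u - 24)/(u + u) = (-24 + u)/((2*u)) = (-24 + u)*(1/(2*u)) = (-24 + u)/(2*u))
(L(12/6) + (47 + 45))² = ((-24 + 12/6)/(2*((12/6))) + (47 + 45))² = ((-24 + 12*(⅙))/(2*((12*(⅙)))) + 92)² = ((½)*(-24 + 2)/2 + 92)² = ((½)*(½)*(-22) + 92)² = (-11/2 + 92)² = (173/2)² = 29929/4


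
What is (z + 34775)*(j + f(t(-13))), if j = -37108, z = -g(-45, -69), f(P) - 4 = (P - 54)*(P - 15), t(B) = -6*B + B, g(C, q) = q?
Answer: -1273687576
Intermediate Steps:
t(B) = -5*B
f(P) = 4 + (-54 + P)*(-15 + P) (f(P) = 4 + (P - 54)*(P - 15) = 4 + (-54 + P)*(-15 + P))
z = 69 (z = -1*(-69) = 69)
(z + 34775)*(j + f(t(-13))) = (69 + 34775)*(-37108 + (814 + (-5*(-13))² - (-345)*(-13))) = 34844*(-37108 + (814 + 65² - 69*65)) = 34844*(-37108 + (814 + 4225 - 4485)) = 34844*(-37108 + 554) = 34844*(-36554) = -1273687576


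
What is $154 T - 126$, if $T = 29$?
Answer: $4340$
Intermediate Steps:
$154 T - 126 = 154 \cdot 29 - 126 = 4466 - 126 = 4340$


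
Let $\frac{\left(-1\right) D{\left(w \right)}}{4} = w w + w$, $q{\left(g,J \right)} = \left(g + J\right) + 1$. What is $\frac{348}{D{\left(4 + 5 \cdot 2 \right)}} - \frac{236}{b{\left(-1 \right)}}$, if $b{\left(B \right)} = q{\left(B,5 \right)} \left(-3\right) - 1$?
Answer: $\frac{2007}{140} \approx 14.336$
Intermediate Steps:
$q{\left(g,J \right)} = 1 + J + g$ ($q{\left(g,J \right)} = \left(J + g\right) + 1 = 1 + J + g$)
$b{\left(B \right)} = -19 - 3 B$ ($b{\left(B \right)} = \left(1 + 5 + B\right) \left(-3\right) - 1 = \left(6 + B\right) \left(-3\right) - 1 = \left(-18 - 3 B\right) - 1 = -19 - 3 B$)
$D{\left(w \right)} = - 4 w - 4 w^{2}$ ($D{\left(w \right)} = - 4 \left(w w + w\right) = - 4 \left(w^{2} + w\right) = - 4 \left(w + w^{2}\right) = - 4 w - 4 w^{2}$)
$\frac{348}{D{\left(4 + 5 \cdot 2 \right)}} - \frac{236}{b{\left(-1 \right)}} = \frac{348}{\left(-4\right) \left(4 + 5 \cdot 2\right) \left(1 + \left(4 + 5 \cdot 2\right)\right)} - \frac{236}{-19 - -3} = \frac{348}{\left(-4\right) \left(4 + 10\right) \left(1 + \left(4 + 10\right)\right)} - \frac{236}{-19 + 3} = \frac{348}{\left(-4\right) 14 \left(1 + 14\right)} - \frac{236}{-16} = \frac{348}{\left(-4\right) 14 \cdot 15} - - \frac{59}{4} = \frac{348}{-840} + \frac{59}{4} = 348 \left(- \frac{1}{840}\right) + \frac{59}{4} = - \frac{29}{70} + \frac{59}{4} = \frac{2007}{140}$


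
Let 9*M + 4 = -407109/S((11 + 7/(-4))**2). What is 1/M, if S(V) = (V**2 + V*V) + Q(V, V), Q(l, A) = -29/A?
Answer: -7697001051/27200397452 ≈ -0.28297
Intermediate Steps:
S(V) = -29/V + 2*V**2 (S(V) = (V**2 + V*V) - 29/V = (V**2 + V**2) - 29/V = 2*V**2 - 29/V = -29/V + 2*V**2)
M = -27200397452/7697001051 (M = -4/9 + (-407109*(11 + 7/(-4))**2/(-29 + 2*((11 + 7/(-4))**2)**3))/9 = -4/9 + (-407109*(11 + 7*(-1/4))**2/(-29 + 2*((11 + 7*(-1/4))**2)**3))/9 = -4/9 + (-407109*(11 - 7/4)**2/(-29 + 2*((11 - 7/4)**2)**3))/9 = -4/9 + (-407109*1369/(16*(-29 + 2*((37/4)**2)**3)))/9 = -4/9 + (-407109*1369/(16*(-29 + 2*(1369/16)**3)))/9 = -4/9 + (-407109*1369/(16*(-29 + 2*(2565726409/4096))))/9 = -4/9 + (-407109*1369/(16*(-29 + 2565726409/2048)))/9 = -4/9 + (-407109/((16/1369)*(2565667017/2048)))/9 = -4/9 + (-407109/2565667017/175232)/9 = -4/9 + (-407109*175232/2565667017)/9 = -4/9 + (1/9)*(-23779508096/855222339) = -4/9 - 23779508096/7697001051 = -27200397452/7697001051 ≈ -3.5339)
1/M = 1/(-27200397452/7697001051) = -7697001051/27200397452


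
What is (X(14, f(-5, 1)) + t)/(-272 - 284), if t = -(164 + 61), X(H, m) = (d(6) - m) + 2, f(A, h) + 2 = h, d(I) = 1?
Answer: 221/556 ≈ 0.39748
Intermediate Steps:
f(A, h) = -2 + h
X(H, m) = 3 - m (X(H, m) = (1 - m) + 2 = 3 - m)
t = -225 (t = -1*225 = -225)
(X(14, f(-5, 1)) + t)/(-272 - 284) = ((3 - (-2 + 1)) - 225)/(-272 - 284) = ((3 - 1*(-1)) - 225)/(-556) = ((3 + 1) - 225)*(-1/556) = (4 - 225)*(-1/556) = -221*(-1/556) = 221/556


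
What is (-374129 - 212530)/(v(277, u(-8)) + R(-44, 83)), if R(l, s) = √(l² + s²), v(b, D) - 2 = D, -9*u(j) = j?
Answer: 137278206/714149 - 237596895*√353/714149 ≈ -6058.6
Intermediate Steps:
u(j) = -j/9
v(b, D) = 2 + D
(-374129 - 212530)/(v(277, u(-8)) + R(-44, 83)) = (-374129 - 212530)/((2 - ⅑*(-8)) + √((-44)² + 83²)) = -586659/((2 + 8/9) + √(1936 + 6889)) = -586659/(26/9 + √8825) = -586659/(26/9 + 5*√353)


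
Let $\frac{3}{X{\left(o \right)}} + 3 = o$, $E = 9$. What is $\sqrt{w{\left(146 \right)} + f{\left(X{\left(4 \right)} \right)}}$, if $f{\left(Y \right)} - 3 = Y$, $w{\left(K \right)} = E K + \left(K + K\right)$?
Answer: $2 \sqrt{403} \approx 40.15$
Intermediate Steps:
$X{\left(o \right)} = \frac{3}{-3 + o}$
$w{\left(K \right)} = 11 K$ ($w{\left(K \right)} = 9 K + \left(K + K\right) = 9 K + 2 K = 11 K$)
$f{\left(Y \right)} = 3 + Y$
$\sqrt{w{\left(146 \right)} + f{\left(X{\left(4 \right)} \right)}} = \sqrt{11 \cdot 146 + \left(3 + \frac{3}{-3 + 4}\right)} = \sqrt{1606 + \left(3 + \frac{3}{1}\right)} = \sqrt{1606 + \left(3 + 3 \cdot 1\right)} = \sqrt{1606 + \left(3 + 3\right)} = \sqrt{1606 + 6} = \sqrt{1612} = 2 \sqrt{403}$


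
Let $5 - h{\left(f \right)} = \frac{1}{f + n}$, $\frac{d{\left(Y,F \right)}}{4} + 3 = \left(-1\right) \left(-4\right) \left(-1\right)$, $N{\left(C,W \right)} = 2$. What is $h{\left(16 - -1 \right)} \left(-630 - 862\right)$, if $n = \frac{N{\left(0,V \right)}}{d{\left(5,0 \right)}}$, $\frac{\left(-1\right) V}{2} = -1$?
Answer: $- \frac{1747132}{237} \approx -7371.9$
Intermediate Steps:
$V = 2$ ($V = \left(-2\right) \left(-1\right) = 2$)
$d{\left(Y,F \right)} = -28$ ($d{\left(Y,F \right)} = -12 + 4 \left(-1\right) \left(-4\right) \left(-1\right) = -12 + 4 \cdot 4 \left(-1\right) = -12 + 4 \left(-4\right) = -12 - 16 = -28$)
$n = - \frac{1}{14}$ ($n = \frac{2}{-28} = 2 \left(- \frac{1}{28}\right) = - \frac{1}{14} \approx -0.071429$)
$h{\left(f \right)} = 5 - \frac{1}{- \frac{1}{14} + f}$ ($h{\left(f \right)} = 5 - \frac{1}{f - \frac{1}{14}} = 5 - \frac{1}{- \frac{1}{14} + f}$)
$h{\left(16 - -1 \right)} \left(-630 - 862\right) = \frac{-19 + 70 \left(16 - -1\right)}{-1 + 14 \left(16 - -1\right)} \left(-630 - 862\right) = \frac{-19 + 70 \left(16 + 1\right)}{-1 + 14 \left(16 + 1\right)} \left(-1492\right) = \frac{-19 + 70 \cdot 17}{-1 + 14 \cdot 17} \left(-1492\right) = \frac{-19 + 1190}{-1 + 238} \left(-1492\right) = \frac{1}{237} \cdot 1171 \left(-1492\right) = \frac{1171}{237} \left(-1492\right) = - \frac{1747132}{237}$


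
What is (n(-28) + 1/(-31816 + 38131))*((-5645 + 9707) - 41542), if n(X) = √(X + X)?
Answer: -7496/1263 - 74960*I*√14 ≈ -5.9351 - 2.8047e+5*I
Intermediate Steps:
n(X) = √2*√X (n(X) = √(2*X) = √2*√X)
(n(-28) + 1/(-31816 + 38131))*((-5645 + 9707) - 41542) = (√2*√(-28) + 1/(-31816 + 38131))*((-5645 + 9707) - 41542) = (√2*(2*I*√7) + 1/6315)*(4062 - 41542) = (2*I*√14 + 1/6315)*(-37480) = (1/6315 + 2*I*√14)*(-37480) = -7496/1263 - 74960*I*√14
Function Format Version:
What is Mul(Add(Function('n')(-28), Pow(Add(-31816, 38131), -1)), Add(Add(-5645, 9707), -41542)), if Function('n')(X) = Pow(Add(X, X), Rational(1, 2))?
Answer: Add(Rational(-7496, 1263), Mul(-74960, I, Pow(14, Rational(1, 2)))) ≈ Add(-5.9351, Mul(-2.8047e+5, I))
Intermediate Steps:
Function('n')(X) = Mul(Pow(2, Rational(1, 2)), Pow(X, Rational(1, 2))) (Function('n')(X) = Pow(Mul(2, X), Rational(1, 2)) = Mul(Pow(2, Rational(1, 2)), Pow(X, Rational(1, 2))))
Mul(Add(Function('n')(-28), Pow(Add(-31816, 38131), -1)), Add(Add(-5645, 9707), -41542)) = Mul(Add(Mul(Pow(2, Rational(1, 2)), Pow(-28, Rational(1, 2))), Pow(Add(-31816, 38131), -1)), Add(Add(-5645, 9707), -41542)) = Mul(Add(Mul(Pow(2, Rational(1, 2)), Mul(2, I, Pow(7, Rational(1, 2)))), Pow(6315, -1)), Add(4062, -41542)) = Mul(Add(Mul(2, I, Pow(14, Rational(1, 2))), Rational(1, 6315)), -37480) = Mul(Add(Rational(1, 6315), Mul(2, I, Pow(14, Rational(1, 2)))), -37480) = Add(Rational(-7496, 1263), Mul(-74960, I, Pow(14, Rational(1, 2))))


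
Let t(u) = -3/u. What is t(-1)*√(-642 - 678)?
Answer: 6*I*√330 ≈ 109.0*I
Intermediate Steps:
t(-1)*√(-642 - 678) = (-3/(-1))*√(-642 - 678) = (-3*(-1))*√(-1320) = 3*(2*I*√330) = 6*I*√330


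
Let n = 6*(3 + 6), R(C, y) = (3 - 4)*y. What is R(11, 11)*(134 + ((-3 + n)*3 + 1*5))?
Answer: -3212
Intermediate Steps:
R(C, y) = -y
n = 54 (n = 6*9 = 54)
R(11, 11)*(134 + ((-3 + n)*3 + 1*5)) = (-1*11)*(134 + ((-3 + 54)*3 + 1*5)) = -11*(134 + (51*3 + 5)) = -11*(134 + (153 + 5)) = -11*(134 + 158) = -11*292 = -3212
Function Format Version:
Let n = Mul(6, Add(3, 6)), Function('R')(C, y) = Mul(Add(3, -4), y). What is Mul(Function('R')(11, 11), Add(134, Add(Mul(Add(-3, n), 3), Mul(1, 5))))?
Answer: -3212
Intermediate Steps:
Function('R')(C, y) = Mul(-1, y)
n = 54 (n = Mul(6, 9) = 54)
Mul(Function('R')(11, 11), Add(134, Add(Mul(Add(-3, n), 3), Mul(1, 5)))) = Mul(Mul(-1, 11), Add(134, Add(Mul(Add(-3, 54), 3), Mul(1, 5)))) = Mul(-11, Add(134, Add(Mul(51, 3), 5))) = Mul(-11, Add(134, Add(153, 5))) = Mul(-11, Add(134, 158)) = Mul(-11, 292) = -3212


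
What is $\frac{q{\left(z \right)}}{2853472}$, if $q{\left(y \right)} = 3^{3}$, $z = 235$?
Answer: $\frac{27}{2853472} \approx 9.4622 \cdot 10^{-6}$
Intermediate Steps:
$q{\left(y \right)} = 27$
$\frac{q{\left(z \right)}}{2853472} = \frac{27}{2853472}$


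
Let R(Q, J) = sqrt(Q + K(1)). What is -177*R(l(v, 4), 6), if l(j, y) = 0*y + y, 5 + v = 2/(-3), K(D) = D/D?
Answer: -177*sqrt(5) ≈ -395.78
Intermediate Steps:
K(D) = 1
v = -17/3 (v = -5 + 2/(-3) = -5 + 2*(-1/3) = -5 - 2/3 = -17/3 ≈ -5.6667)
l(j, y) = y (l(j, y) = 0 + y = y)
R(Q, J) = sqrt(1 + Q) (R(Q, J) = sqrt(Q + 1) = sqrt(1 + Q))
-177*R(l(v, 4), 6) = -177*sqrt(1 + 4) = -177*sqrt(5)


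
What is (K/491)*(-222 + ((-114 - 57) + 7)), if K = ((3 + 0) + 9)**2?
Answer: -55584/491 ≈ -113.21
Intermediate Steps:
K = 144 (K = (3 + 9)**2 = 12**2 = 144)
(K/491)*(-222 + ((-114 - 57) + 7)) = (144/491)*(-222 + ((-114 - 57) + 7)) = (144*(1/491))*(-222 + (-171 + 7)) = 144*(-222 - 164)/491 = (144/491)*(-386) = -55584/491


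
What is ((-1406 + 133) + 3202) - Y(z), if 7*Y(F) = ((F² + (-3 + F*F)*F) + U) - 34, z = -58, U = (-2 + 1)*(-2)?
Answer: 205109/7 ≈ 29301.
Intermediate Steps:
U = 2 (U = -1*(-2) = 2)
Y(F) = -32/7 + F²/7 + F*(-3 + F²)/7 (Y(F) = (((F² + (-3 + F*F)*F) + 2) - 34)/7 = (((F² + (-3 + F²)*F) + 2) - 34)/7 = (((F² + F*(-3 + F²)) + 2) - 34)/7 = ((2 + F² + F*(-3 + F²)) - 34)/7 = (-32 + F² + F*(-3 + F²))/7 = -32/7 + F²/7 + F*(-3 + F²)/7)
((-1406 + 133) + 3202) - Y(z) = ((-1406 + 133) + 3202) - (-32/7 - 3/7*(-58) + (⅐)*(-58)² + (⅐)*(-58)³) = (-1273 + 3202) - (-32/7 + 174/7 + (⅐)*3364 + (⅐)*(-195112)) = 1929 - (-32/7 + 174/7 + 3364/7 - 195112/7) = 1929 - 1*(-191606/7) = 1929 + 191606/7 = 205109/7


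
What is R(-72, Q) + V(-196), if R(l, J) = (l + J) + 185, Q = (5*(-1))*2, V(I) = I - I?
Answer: 103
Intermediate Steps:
V(I) = 0
Q = -10 (Q = -5*2 = -10)
R(l, J) = 185 + J + l (R(l, J) = (J + l) + 185 = 185 + J + l)
R(-72, Q) + V(-196) = (185 - 10 - 72) + 0 = 103 + 0 = 103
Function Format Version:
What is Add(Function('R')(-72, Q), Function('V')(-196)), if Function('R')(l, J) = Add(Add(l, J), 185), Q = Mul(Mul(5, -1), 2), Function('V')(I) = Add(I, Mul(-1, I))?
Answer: 103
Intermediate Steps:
Function('V')(I) = 0
Q = -10 (Q = Mul(-5, 2) = -10)
Function('R')(l, J) = Add(185, J, l) (Function('R')(l, J) = Add(Add(J, l), 185) = Add(185, J, l))
Add(Function('R')(-72, Q), Function('V')(-196)) = Add(Add(185, -10, -72), 0) = Add(103, 0) = 103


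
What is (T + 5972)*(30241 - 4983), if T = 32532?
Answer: 972534032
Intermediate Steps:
(T + 5972)*(30241 - 4983) = (32532 + 5972)*(30241 - 4983) = 38504*25258 = 972534032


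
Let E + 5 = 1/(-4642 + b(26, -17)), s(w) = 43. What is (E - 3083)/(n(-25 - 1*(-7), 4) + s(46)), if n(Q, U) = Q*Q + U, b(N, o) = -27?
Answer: -14417873/1732199 ≈ -8.3235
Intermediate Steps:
n(Q, U) = U + Q² (n(Q, U) = Q² + U = U + Q²)
E = -23346/4669 (E = -5 + 1/(-4642 - 27) = -5 + 1/(-4669) = -5 - 1/4669 = -23346/4669 ≈ -5.0002)
(E - 3083)/(n(-25 - 1*(-7), 4) + s(46)) = (-23346/4669 - 3083)/((4 + (-25 - 1*(-7))²) + 43) = -14417873/(4669*((4 + (-25 + 7)²) + 43)) = -14417873/(4669*((4 + (-18)²) + 43)) = -14417873/(4669*((4 + 324) + 43)) = -14417873/(4669*(328 + 43)) = -14417873/4669/371 = -14417873/4669*1/371 = -14417873/1732199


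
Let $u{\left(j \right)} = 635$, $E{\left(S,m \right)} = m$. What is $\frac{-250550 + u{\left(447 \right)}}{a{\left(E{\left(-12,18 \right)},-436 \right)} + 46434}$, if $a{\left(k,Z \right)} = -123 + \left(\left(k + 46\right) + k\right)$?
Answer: $- \frac{249915}{46393} \approx -5.3869$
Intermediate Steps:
$a{\left(k,Z \right)} = -77 + 2 k$ ($a{\left(k,Z \right)} = -123 + \left(\left(46 + k\right) + k\right) = -123 + \left(46 + 2 k\right) = -77 + 2 k$)
$\frac{-250550 + u{\left(447 \right)}}{a{\left(E{\left(-12,18 \right)},-436 \right)} + 46434} = \frac{-250550 + 635}{\left(-77 + 2 \cdot 18\right) + 46434} = - \frac{249915}{\left(-77 + 36\right) + 46434} = - \frac{249915}{-41 + 46434} = - \frac{249915}{46393}$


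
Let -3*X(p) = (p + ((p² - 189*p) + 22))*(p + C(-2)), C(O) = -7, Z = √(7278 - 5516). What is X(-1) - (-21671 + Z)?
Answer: 66701/3 - √1762 ≈ 22192.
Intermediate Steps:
Z = √1762 ≈ 41.976
X(p) = -(-7 + p)*(22 + p² - 188*p)/3 (X(p) = -(p + ((p² - 189*p) + 22))*(p - 7)/3 = -(p + (22 + p² - 189*p))*(-7 + p)/3 = -(22 + p² - 188*p)*(-7 + p)/3 = -(-7 + p)*(22 + p² - 188*p)/3)
X(-1) - (-21671 + Z) = (154/3 - 446*(-1) + 65*(-1)² - ⅓*(-1)³) - (-21671 + √1762) = (154/3 + 446 + 65*1 - ⅓*(-1)) + (21671 - √1762) = (154/3 + 446 + 65 + ⅓) + (21671 - √1762) = 1688/3 + (21671 - √1762) = 66701/3 - √1762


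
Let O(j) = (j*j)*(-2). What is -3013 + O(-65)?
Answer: -11463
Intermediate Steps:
O(j) = -2*j² (O(j) = j²*(-2) = -2*j²)
-3013 + O(-65) = -3013 - 2*(-65)² = -3013 - 2*4225 = -3013 - 8450 = -11463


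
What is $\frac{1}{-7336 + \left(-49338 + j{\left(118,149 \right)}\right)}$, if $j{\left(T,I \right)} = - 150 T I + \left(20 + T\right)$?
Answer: $- \frac{1}{2693836} \approx -3.7122 \cdot 10^{-7}$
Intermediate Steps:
$j{\left(T,I \right)} = 20 + T - 150 I T$ ($j{\left(T,I \right)} = - 150 I T + \left(20 + T\right) = 20 + T - 150 I T$)
$\frac{1}{-7336 + \left(-49338 + j{\left(118,149 \right)}\right)} = \frac{1}{-7336 + \left(-49338 + \left(20 + 118 - 22350 \cdot 118\right)\right)} = \frac{1}{-7336 + \left(-49338 + \left(20 + 118 - 2637300\right)\right)} = \frac{1}{-7336 - 2686500} = \frac{1}{-2693836} = - \frac{1}{2693836}$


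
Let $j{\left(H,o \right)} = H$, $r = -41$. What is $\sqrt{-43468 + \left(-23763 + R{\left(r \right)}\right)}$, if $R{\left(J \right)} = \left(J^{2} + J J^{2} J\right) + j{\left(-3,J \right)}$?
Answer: $4 \sqrt{172513} \approx 1661.4$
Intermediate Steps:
$R{\left(J \right)} = -3 + J^{2} + J^{4}$ ($R{\left(J \right)} = \left(J^{2} + J J^{2} J\right) - 3 = \left(J^{2} + J^{3} J\right) - 3 = \left(J^{2} + J^{4}\right) - 3 = -3 + J^{2} + J^{4}$)
$\sqrt{-43468 + \left(-23763 + R{\left(r \right)}\right)} = \sqrt{-43468 + \left(-23763 + \left(-3 + \left(-41\right)^{2} + \left(-41\right)^{4}\right)\right)} = \sqrt{-43468 + \left(-23763 + \left(-3 + 1681 + 2825761\right)\right)} = \sqrt{-43468 + \left(-23763 + 2827439\right)} = \sqrt{-43468 + 2803676} = \sqrt{2760208} = 4 \sqrt{172513}$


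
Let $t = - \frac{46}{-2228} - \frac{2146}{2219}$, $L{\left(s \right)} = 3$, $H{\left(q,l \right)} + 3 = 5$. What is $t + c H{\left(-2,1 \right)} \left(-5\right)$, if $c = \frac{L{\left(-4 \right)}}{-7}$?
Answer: $\frac{1179219}{353138} \approx 3.3393$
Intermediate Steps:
$H{\left(q,l \right)} = 2$ ($H{\left(q,l \right)} = -3 + 5 = 2$)
$t = - \frac{2339607}{2471966}$ ($t = \left(-46\right) \left(- \frac{1}{2228}\right) - \frac{2146}{2219} = \frac{23}{1114} - \frac{2146}{2219} = - \frac{2339607}{2471966} \approx -0.94646$)
$c = - \frac{3}{7}$ ($c = \frac{3}{-7} = 3 \left(- \frac{1}{7}\right) = - \frac{3}{7} \approx -0.42857$)
$t + c H{\left(-2,1 \right)} \left(-5\right) = - \frac{2339607}{2471966} - \frac{3 \cdot 2 \left(-5\right)}{7} = - \frac{2339607}{2471966} - - \frac{30}{7} = - \frac{2339607}{2471966} + \frac{30}{7} = \frac{1179219}{353138}$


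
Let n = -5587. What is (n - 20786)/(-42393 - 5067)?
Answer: 8791/15820 ≈ 0.55569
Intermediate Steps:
(n - 20786)/(-42393 - 5067) = (-5587 - 20786)/(-42393 - 5067) = -26373/(-47460) = -26373*(-1/47460) = 8791/15820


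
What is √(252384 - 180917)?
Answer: √71467 ≈ 267.33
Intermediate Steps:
√(252384 - 180917) = √71467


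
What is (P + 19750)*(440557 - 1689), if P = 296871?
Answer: 138954825028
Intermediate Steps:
(P + 19750)*(440557 - 1689) = (296871 + 19750)*(440557 - 1689) = 316621*438868 = 138954825028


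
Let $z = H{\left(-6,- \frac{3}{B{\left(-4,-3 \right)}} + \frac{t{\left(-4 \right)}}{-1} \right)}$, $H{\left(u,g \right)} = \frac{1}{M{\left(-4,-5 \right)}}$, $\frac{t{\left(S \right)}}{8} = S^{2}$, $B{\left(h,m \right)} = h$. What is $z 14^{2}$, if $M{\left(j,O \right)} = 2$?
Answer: $98$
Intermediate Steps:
$t{\left(S \right)} = 8 S^{2}$
$H{\left(u,g \right)} = \frac{1}{2}$
$z = \frac{1}{2} \approx 0.5$
$z 14^{2} = \frac{14^{2}}{2} = \frac{1}{2} \cdot 196 = 98$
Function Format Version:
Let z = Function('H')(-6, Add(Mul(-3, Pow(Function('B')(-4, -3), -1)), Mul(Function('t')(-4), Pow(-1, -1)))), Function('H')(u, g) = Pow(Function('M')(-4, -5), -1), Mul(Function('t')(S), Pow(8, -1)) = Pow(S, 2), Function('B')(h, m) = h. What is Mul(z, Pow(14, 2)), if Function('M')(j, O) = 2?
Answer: 98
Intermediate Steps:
Function('t')(S) = Mul(8, Pow(S, 2))
Function('H')(u, g) = Rational(1, 2) (Function('H')(u, g) = Pow(2, -1) = Rational(1, 2))
z = Rational(1, 2) ≈ 0.50000
Mul(z, Pow(14, 2)) = Mul(Rational(1, 2), Pow(14, 2)) = Mul(Rational(1, 2), 196) = 98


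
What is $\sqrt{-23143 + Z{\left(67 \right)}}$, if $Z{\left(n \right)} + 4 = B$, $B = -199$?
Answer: $3 i \sqrt{2594} \approx 152.79 i$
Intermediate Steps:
$Z{\left(n \right)} = -203$ ($Z{\left(n \right)} = -4 - 199 = -203$)
$\sqrt{-23143 + Z{\left(67 \right)}} = \sqrt{-23143 - 203} = \sqrt{-23346} = 3 i \sqrt{2594}$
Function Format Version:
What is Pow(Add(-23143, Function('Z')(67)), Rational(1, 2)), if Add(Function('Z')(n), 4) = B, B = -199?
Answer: Mul(3, I, Pow(2594, Rational(1, 2))) ≈ Mul(152.79, I)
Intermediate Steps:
Function('Z')(n) = -203 (Function('Z')(n) = Add(-4, -199) = -203)
Pow(Add(-23143, Function('Z')(67)), Rational(1, 2)) = Pow(Add(-23143, -203), Rational(1, 2)) = Pow(-23346, Rational(1, 2)) = Mul(3, I, Pow(2594, Rational(1, 2)))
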